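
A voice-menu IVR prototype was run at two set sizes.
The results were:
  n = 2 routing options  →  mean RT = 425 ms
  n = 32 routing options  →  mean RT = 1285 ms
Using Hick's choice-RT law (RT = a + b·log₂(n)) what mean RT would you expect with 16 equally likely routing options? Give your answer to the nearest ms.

RT is linear in log₂ n, so two points fix the line:
  b = (1285 − 425) / (log₂ 32 − log₂ 2) = 860 / (5 − 1) = 215 ms/bit
  a = 425 − 215 × 1 = 210 ms
Then RT(16) = 210 + 215 × log₂ 16 = 210 + 215 × 4 ≈ 1070.000 ms.

1070 ms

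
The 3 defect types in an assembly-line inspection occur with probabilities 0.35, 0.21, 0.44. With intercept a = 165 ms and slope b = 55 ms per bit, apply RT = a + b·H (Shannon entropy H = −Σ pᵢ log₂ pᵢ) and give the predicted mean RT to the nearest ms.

249 ms

Entropy contributions −pᵢ log₂ pᵢ: 0.5301, 0.4728, 0.5211; sum H = 1.5241 bits.
RT = a + bH = 165 + 55·1.5241 = 248.82 ms.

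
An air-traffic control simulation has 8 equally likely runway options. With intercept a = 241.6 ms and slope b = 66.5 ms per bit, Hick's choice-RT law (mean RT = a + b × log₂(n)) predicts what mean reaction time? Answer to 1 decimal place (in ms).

441.1 ms

log₂(8) = 3 bits, so RT = 241.6 + 66.5 × 3 ≈ 441.100 ms.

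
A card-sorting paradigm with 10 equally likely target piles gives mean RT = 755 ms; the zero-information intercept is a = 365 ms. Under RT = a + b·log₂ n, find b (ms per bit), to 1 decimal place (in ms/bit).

117.4 ms/bit

b = (755 − 365) / log₂(10) = 390 / 3.3219 = 117.402 ms/bit.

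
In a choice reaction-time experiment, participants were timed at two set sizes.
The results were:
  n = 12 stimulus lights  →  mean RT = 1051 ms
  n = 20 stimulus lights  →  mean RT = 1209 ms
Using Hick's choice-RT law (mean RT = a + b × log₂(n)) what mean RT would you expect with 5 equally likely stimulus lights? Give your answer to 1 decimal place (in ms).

Solve the two-equation system in a and b:
  b = (1209 − 1051) / (log₂ 20 − log₂ 12) = 158 / (4.3219 − 3.5850) = 214.393 ms/bit
  a = 1051 − 214.393 × 3.5850 = 282.410 ms
Then RT(5) = 282.410 + 214.393 × log₂ 5 = 282.410 + 214.393 × 2.3219 ≈ 780.215 ms.

780.2 ms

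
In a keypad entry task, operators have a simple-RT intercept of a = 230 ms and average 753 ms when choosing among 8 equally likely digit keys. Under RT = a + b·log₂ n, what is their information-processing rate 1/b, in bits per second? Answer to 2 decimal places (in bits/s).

Choice component = 753 − 230 = 523 ms over log₂(8) = 3 bits.
b = 523 / 3 = 174.333 ms/bit, so 1/b = 5.736 bits/s.

5.74 bits/s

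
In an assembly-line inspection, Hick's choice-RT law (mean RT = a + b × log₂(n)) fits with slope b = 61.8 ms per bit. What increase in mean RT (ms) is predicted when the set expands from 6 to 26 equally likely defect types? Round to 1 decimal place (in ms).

130.7 ms

Only the slope matters, since a is common to both: ΔRT = b·log₂(n₂/n₁).
log₂(26) − log₂(6) = 4.7004 − 2.5850 = 2.1155.
ΔRT = 61.8 × 2.1155 = 130.736 ms.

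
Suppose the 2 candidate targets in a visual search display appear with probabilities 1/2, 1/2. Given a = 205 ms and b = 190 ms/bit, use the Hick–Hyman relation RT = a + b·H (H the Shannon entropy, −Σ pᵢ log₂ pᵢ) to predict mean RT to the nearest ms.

H = −Σ pᵢ log₂ pᵢ = 0.5·1 + 0.5·1 = 1.000 bits.
RT = 205 + 190 × 1.000 = 395.00 ms.

395 ms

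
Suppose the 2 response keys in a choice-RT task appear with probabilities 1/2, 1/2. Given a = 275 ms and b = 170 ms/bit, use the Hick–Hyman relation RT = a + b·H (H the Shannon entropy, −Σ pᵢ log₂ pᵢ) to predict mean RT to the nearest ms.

445 ms

H = −Σ pᵢ log₂ pᵢ = 0.5·1 + 0.5·1 = 1.000 bits.
RT = 275 + 170 × 1.000 = 445.00 ms.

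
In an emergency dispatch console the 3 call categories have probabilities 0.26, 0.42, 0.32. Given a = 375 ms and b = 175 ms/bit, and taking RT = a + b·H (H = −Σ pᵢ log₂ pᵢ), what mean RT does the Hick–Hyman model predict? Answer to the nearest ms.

647 ms

H = 0.26·log₂(1/0.26) + 0.42·log₂(1/0.42) + 0.32·log₂(1/0.32) = 1.5570 bits.
RT = 375 + 175 × 1.5570 = 647.47 ms.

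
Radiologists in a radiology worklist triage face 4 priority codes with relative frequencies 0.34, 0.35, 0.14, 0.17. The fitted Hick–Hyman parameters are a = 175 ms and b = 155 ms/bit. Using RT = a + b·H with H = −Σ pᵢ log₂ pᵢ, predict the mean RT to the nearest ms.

468 ms

H = 0.34·log₂(1/0.34) + 0.35·log₂(1/0.35) + 0.14·log₂(1/0.14) + 0.17·log₂(1/0.17) = 1.8910 bits.
RT = 175 + 155 × 1.8910 = 468.10 ms.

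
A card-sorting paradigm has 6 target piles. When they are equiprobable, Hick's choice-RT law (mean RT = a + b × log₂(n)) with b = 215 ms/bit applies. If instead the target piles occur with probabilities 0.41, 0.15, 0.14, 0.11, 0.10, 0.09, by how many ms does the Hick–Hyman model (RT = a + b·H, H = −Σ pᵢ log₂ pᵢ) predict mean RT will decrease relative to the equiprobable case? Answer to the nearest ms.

55 ms

Equiprobable entropy H₀ = log₂ 6 = 2.5850 bits.
Skewed entropy H = −Σ pᵢ log₂ pᵢ = 2.3302 bits.
ΔRT = b·(H₀ − H) = 215 × 0.2548 = 54.78 ms.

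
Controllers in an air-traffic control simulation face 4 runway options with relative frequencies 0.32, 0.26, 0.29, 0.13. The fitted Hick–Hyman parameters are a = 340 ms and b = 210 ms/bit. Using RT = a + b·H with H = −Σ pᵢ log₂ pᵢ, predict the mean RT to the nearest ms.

746 ms

Entropy contributions −pᵢ log₂ pᵢ: 0.5260, 0.5053, 0.5179, 0.3826; sum H = 1.9319 bits.
RT = a + bH = 340 + 210·1.9319 = 745.69 ms.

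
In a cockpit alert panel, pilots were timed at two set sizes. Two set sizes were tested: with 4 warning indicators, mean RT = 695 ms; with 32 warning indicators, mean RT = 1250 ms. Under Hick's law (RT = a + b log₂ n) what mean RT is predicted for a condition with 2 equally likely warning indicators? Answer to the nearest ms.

RT is linear in log₂ n, so two points fix the line:
  b = (1250 − 695) / (log₂ 32 − log₂ 4) = 555 / (5 − 2) = 185 ms/bit
  a = 695 − 185 × 2 = 325 ms
Then RT(2) = 325 + 185 × log₂ 2 = 325 + 185 × 1 ≈ 510.000 ms.

510 ms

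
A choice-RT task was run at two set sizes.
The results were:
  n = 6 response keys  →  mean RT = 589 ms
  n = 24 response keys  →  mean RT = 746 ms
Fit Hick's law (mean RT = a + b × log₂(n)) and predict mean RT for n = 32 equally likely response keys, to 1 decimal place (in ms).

778.6 ms

RT is linear in log₂ n, so two points fix the line:
  b = (746 − 589) / (log₂ 24 − log₂ 6) = 157 / (4.5850 − 2.5850) = 78.500 ms/bit
  a = 589 − 78.500 × 2.5850 = 386.080 ms
Then RT(32) = 386.080 + 78.500 × log₂ 32 = 386.080 + 78.500 × 5 ≈ 778.580 ms.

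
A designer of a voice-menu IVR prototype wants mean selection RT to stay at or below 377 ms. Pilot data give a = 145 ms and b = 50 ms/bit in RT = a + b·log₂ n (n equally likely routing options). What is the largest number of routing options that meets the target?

24

Set 145 + 50·log₂ n ≤ 377 → log₂ n ≤ (377 − 145)/50 = 4.6400.
So n ≤ 2^4.6400 = 24.933; the largest integer n is 24.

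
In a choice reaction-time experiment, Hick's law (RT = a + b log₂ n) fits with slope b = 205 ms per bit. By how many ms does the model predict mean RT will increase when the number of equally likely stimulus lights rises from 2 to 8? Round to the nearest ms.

410 ms

ΔRT = (a + b log₂ n₂) − (a + b log₂ n₁) = b·(log₂ n₂ − log₂ n₁).
log₂(8) − log₂(2) = log₂(8/2) = log₂(4) = 2.
ΔRT = 205 × 2.0000 = 410.000 ms.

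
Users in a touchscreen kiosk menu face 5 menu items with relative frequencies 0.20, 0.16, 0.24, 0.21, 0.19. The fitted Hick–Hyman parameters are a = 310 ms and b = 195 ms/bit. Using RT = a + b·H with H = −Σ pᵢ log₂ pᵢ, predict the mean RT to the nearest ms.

760 ms

H = 0.20·log₂(1/0.20) + 0.16·log₂(1/0.16) + 0.24·log₂(1/0.24) + 0.21·log₂(1/0.21) + 0.19·log₂(1/0.19) = 2.3096 bits.
RT = 310 + 195 × 2.3096 = 760.37 ms.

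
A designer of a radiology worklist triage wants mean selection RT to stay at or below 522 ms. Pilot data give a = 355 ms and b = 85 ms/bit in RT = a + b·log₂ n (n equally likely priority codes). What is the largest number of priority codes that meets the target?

3

Set 355 + 85·log₂ n ≤ 522 → log₂ n ≤ (522 − 355)/85 = 1.9647.
So n ≤ 2^1.9647 = 3.903; the largest integer n is 3.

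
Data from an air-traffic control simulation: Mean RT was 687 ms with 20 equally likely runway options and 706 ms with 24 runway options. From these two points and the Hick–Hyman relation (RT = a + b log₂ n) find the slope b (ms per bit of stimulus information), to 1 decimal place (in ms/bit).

b = (RT₂ − RT₁)/(log₂ n₂ − log₂ n₁) = (706 − 687)/(4.5850 − 4.3219) = 72.234 ms/bit.

72.2 ms/bit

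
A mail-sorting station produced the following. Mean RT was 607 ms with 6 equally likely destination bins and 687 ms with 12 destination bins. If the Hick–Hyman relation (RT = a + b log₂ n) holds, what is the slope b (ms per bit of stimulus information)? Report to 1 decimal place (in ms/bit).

80.0 ms/bit

Slope: b = (687 − 607) / (log₂ 12 − log₂ 6) = 80/1.0000 = 80.000 ms/bit.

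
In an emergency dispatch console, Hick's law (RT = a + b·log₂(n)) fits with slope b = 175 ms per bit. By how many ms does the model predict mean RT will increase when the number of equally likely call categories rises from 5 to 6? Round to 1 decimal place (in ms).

46.0 ms

ΔRT = (a + b log₂ n₂) − (a + b log₂ n₁) = b·(log₂ n₂ − log₂ n₁).
log₂(6) − log₂(5) = 2.5850 − 2.3219 = 0.2630.
ΔRT = 175 × 0.2630 = 46.031 ms.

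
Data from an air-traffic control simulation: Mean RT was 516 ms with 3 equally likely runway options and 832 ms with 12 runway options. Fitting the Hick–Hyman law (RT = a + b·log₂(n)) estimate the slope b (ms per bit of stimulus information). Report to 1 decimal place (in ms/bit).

Slope: b = (832 − 516) / (log₂ 12 − log₂ 3) = 316/2.0000 = 158.000 ms/bit.

158.0 ms/bit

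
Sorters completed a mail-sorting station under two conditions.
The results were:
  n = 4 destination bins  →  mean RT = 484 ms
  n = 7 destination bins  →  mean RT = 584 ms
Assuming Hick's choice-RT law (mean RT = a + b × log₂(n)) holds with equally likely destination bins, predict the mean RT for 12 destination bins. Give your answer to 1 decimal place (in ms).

RT is linear in log₂ n, so two points fix the line:
  b = (584 − 484) / (log₂ 7 − log₂ 4) = 100 / (2.8074 − 2) = 123.861 ms/bit
  a = 484 − 123.861 × 2 = 236.277 ms
Then RT(12) = 236.277 + 123.861 × log₂ 12 = 236.277 + 123.861 × 3.5850 ≈ 680.315 ms.

680.3 ms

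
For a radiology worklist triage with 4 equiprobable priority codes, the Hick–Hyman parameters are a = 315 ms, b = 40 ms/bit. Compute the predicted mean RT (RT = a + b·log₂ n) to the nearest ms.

395 ms

log₂(4) = 2 bits, so RT = 315 + 40 × 2 ≈ 395.000 ms.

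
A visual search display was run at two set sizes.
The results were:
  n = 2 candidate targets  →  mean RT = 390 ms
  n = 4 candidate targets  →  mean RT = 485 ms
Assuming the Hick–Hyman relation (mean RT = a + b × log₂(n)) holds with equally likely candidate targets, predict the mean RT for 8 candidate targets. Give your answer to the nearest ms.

Fit slope and intercept:
  b = (485 − 390) / (log₂ 4 − log₂ 2) = 95 / (2 − 1) = 95 ms/bit
  a = 390 − 95 × 1 = 295 ms
Then RT(8) = 295 + 95 × log₂ 8 = 295 + 95 × 3 ≈ 580.000 ms.

580 ms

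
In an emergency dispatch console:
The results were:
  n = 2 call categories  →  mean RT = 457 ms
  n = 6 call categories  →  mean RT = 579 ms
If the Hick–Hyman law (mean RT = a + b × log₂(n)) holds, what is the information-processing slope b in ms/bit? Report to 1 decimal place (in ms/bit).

b = (RT₂ − RT₁)/(log₂ n₂ − log₂ n₁) = (579 − 457)/(2.5850 − 1) = 76.973 ms/bit.

77.0 ms/bit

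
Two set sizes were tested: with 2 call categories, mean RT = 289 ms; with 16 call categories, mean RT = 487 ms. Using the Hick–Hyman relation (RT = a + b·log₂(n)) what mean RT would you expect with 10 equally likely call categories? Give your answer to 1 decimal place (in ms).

442.2 ms

With log₂ n on the abscissa the relation is linear; from the two conditions:
  b = (487 − 289) / (log₂ 16 − log₂ 2) = 198 / (4 − 1) = 66.000 ms/bit
  a = 289 − 66.000 × 1 = 223.000 ms
Then RT(10) = 223.000 + 66.000 × log₂ 10 = 223.000 + 66.000 × 3.3219 ≈ 442.247 ms.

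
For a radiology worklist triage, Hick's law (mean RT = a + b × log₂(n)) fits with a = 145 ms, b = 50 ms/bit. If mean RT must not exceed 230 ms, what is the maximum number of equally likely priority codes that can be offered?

3

Information budget: (230 − 145)/50 = 1.7000 bits, so n ≤ 2^1.7000 = 3.249 → at most 3.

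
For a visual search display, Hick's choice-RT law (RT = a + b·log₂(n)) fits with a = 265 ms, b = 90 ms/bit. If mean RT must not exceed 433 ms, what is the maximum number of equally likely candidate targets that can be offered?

3

Set 265 + 90·log₂ n ≤ 433 → log₂ n ≤ (433 − 265)/90 = 1.8667.
So n ≤ 2^1.8667 = 3.647; the largest integer n is 3.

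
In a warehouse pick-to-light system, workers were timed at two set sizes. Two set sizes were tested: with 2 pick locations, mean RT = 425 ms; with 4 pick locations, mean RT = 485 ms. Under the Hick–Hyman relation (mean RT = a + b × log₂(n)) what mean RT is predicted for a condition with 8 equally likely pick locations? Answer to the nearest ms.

With log₂ n on the abscissa the relation is linear; from the two conditions:
  b = (485 − 425) / (log₂ 4 − log₂ 2) = 60 / (2 − 1) = 60 ms/bit
  a = 425 − 60 × 1 = 365 ms
Then RT(8) = 365 + 60 × log₂ 8 = 365 + 60 × 3 ≈ 545.000 ms.

545 ms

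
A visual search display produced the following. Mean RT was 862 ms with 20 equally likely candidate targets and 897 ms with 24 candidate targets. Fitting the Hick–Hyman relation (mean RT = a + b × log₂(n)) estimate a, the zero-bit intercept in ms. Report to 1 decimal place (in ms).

The slope on a log₂ axis is (897 − 862) / (4.5850 − 4.3219) = 133.062 ms/bit.
Intercept: a = 862 − 133.062·log₂(20) = 286.914 ms.

286.9 ms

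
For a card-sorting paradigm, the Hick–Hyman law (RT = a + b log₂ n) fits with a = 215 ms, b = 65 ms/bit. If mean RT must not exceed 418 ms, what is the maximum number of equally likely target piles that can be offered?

8

65·log₂ n ≤ 418 − 215 = 203, giving log₂ n ≤ 3.1231 and n ≤ 8.712. The largest whole number is 8.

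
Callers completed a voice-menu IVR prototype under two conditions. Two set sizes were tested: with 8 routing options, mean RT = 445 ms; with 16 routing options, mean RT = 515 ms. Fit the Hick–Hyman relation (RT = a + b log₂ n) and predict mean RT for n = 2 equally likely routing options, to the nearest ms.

With log₂ n on the abscissa the relation is linear; from the two conditions:
  b = (515 − 445) / (log₂ 16 − log₂ 8) = 70 / (4 − 3) = 70 ms/bit
  a = 445 − 70 × 3 = 235 ms
Then RT(2) = 235 + 70 × log₂ 2 = 235 + 70 × 1 ≈ 305.000 ms.

305 ms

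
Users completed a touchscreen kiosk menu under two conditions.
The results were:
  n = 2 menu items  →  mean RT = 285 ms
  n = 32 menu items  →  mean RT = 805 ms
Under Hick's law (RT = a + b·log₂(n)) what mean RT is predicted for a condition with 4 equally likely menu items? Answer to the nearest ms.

415 ms

RT is linear in log₂ n, so two points fix the line:
  b = (805 − 285) / (log₂ 32 − log₂ 2) = 520 / (5 − 1) = 130 ms/bit
  a = 285 − 130 × 1 = 155 ms
Then RT(4) = 155 + 130 × log₂ 4 = 155 + 130 × 2 ≈ 415.000 ms.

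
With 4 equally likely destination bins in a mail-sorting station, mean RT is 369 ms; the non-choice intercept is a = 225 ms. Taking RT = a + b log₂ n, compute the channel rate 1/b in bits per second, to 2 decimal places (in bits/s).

13.89 bits/s

Choice component = 369 − 225 = 144 ms over log₂(4) = 2 bits.
b = 144 / 2 = 72.000 ms/bit, so 1/b = 13.889 bits/s.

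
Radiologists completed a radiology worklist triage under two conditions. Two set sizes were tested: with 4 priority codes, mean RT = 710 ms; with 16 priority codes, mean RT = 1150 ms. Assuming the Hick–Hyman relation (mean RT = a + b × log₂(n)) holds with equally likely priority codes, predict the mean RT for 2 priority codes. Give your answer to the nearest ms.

Solve the two-equation system in a and b:
  b = (1150 − 710) / (log₂ 16 − log₂ 4) = 440 / (4 − 2) = 220 ms/bit
  a = 710 − 220 × 2 = 270 ms
Then RT(2) = 270 + 220 × log₂ 2 = 270 + 220 × 1 ≈ 490.000 ms.

490 ms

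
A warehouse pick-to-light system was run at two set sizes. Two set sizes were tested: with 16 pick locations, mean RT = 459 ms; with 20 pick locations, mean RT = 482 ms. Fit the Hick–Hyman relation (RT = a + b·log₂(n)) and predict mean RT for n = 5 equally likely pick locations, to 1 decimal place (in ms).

Solve the two-equation system in a and b:
  b = (482 − 459) / (log₂ 20 − log₂ 16) = 23 / (4.3219 − 4) = 71.445 ms/bit
  a = 459 − 71.445 × 4 = 173.222 ms
Then RT(5) = 173.222 + 71.445 × log₂ 5 = 173.222 + 71.445 × 2.3219 ≈ 339.111 ms.

339.1 ms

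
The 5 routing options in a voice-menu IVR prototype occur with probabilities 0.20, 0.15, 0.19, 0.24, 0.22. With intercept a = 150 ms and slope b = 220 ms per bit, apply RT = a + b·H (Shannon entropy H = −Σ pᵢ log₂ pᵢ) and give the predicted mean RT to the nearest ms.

Entropy contributions −pᵢ log₂ pᵢ: 0.4644, 0.4105, 0.4552, 0.4941, 0.4806; sum H = 2.3049 bits.
RT = a + bH = 150 + 220·2.3049 = 657.07 ms.

657 ms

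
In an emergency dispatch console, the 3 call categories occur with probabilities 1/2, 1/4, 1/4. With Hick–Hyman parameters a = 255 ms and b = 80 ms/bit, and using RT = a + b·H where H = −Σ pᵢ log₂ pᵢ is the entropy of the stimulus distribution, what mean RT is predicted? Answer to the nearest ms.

375 ms

Each term −pᵢ log₂ pᵢ: 0.5·1 + 0.25·2 + 0.25·2; summed, H = 1.500 bits.
Mean RT = a + bH = 255 + 80·1.500 = 375.00 ms.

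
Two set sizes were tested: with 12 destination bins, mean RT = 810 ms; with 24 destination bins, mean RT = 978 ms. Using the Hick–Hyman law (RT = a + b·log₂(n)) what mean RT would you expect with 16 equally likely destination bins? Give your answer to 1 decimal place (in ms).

879.7 ms

RT is linear in log₂ n, so two points fix the line:
  b = (978 − 810) / (log₂ 24 − log₂ 12) = 168 / (4.5850 − 3.5850) = 168.000 ms/bit
  a = 810 − 168.000 × 3.5850 = 207.726 ms
Then RT(16) = 207.726 + 168.000 × log₂ 16 = 207.726 + 168.000 × 4 ≈ 879.726 ms.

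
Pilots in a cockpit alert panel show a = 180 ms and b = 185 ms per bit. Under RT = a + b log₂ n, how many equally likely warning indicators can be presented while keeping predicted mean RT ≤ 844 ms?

12

185·log₂ n ≤ 844 − 180 = 664, giving log₂ n ≤ 3.5892 and n ≤ 12.035. The largest whole number is 12.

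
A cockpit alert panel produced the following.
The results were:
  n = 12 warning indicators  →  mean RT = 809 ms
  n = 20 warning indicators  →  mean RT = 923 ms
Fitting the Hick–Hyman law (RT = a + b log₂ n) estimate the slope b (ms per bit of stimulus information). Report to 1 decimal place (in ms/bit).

b = (RT₂ − RT₁)/(log₂ n₂ − log₂ n₁) = (923 − 809)/(4.3219 − 3.5850) = 154.688 ms/bit.

154.7 ms/bit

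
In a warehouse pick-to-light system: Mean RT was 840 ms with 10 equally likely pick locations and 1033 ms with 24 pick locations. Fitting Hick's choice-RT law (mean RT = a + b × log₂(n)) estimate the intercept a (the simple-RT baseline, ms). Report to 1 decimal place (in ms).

332.4 ms

Slope: b = (1033 − 840) / (log₂ 24 − log₂ 10) = 193/1.2630 = 152.807 ms/bit.
Intercept: a = 840 − 152.807·log₂(10) = 332.387 ms.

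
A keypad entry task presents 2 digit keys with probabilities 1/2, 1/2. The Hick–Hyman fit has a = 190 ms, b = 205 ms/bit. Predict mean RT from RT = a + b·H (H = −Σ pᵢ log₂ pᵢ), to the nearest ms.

395 ms

H = −Σ pᵢ log₂ pᵢ = 0.5·1 + 0.5·1 = 1.000 bits.
RT = 190 + 205 × 1.000 = 395.00 ms.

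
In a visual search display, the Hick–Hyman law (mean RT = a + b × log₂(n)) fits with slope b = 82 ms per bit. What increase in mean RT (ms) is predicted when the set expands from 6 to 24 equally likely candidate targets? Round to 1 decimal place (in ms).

164.0 ms

ΔRT = (a + b log₂ n₂) − (a + b log₂ n₁) = b·(log₂ n₂ − log₂ n₁).
log₂(24) − log₂(6) = log₂(24/6) = log₂(4) = 2.
ΔRT = 82 × 2.0000 = 164.000 ms.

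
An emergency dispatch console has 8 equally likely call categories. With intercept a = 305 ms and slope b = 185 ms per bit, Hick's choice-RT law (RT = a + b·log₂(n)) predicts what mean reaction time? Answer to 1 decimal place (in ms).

log₂(8) = 3 bits, so RT = 305 + 185 × 3 ≈ 860.000 ms.

860.0 ms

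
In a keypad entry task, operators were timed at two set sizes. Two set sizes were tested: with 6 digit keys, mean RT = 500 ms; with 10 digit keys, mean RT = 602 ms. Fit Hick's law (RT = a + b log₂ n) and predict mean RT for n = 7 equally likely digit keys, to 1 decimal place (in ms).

530.8 ms

Fit slope and intercept:
  b = (602 − 500) / (log₂ 10 − log₂ 6) = 102 / (3.3219 − 2.5850) = 138.405 ms/bit
  a = 500 − 138.405 × 2.5850 = 142.227 ms
Then RT(7) = 142.227 + 138.405 × log₂ 7 = 142.227 + 138.405 × 2.8074 ≈ 530.780 ms.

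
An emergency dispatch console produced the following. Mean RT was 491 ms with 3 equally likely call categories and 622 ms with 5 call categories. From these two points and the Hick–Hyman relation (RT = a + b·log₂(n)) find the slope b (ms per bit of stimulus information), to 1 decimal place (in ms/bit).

177.8 ms/bit

b = (RT₂ − RT₁)/(log₂ n₂ − log₂ n₁) = (622 − 491)/(2.3219 − 1.5850) = 177.756 ms/bit.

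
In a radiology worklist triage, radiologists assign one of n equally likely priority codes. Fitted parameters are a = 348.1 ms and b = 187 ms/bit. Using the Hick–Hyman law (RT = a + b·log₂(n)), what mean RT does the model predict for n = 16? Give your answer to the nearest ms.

log₂(16) = 4 bits, so RT = 348.1 + 187 × 4 ≈ 1096.100 ms.

1096 ms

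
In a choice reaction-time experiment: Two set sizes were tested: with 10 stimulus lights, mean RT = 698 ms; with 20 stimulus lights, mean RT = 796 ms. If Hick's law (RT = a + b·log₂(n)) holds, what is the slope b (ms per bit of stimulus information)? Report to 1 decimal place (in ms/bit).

98.0 ms/bit

The slope on a log₂ axis is (796 − 698) / (4.3219 − 3.3219) = 98.000 ms/bit.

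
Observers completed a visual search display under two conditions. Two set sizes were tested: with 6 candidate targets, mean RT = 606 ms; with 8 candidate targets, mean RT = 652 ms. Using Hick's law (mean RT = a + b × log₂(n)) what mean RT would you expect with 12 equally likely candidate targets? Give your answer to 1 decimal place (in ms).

RT is linear in log₂ n, so two points fix the line:
  b = (652 − 606) / (log₂ 8 − log₂ 6) = 46 / (3 − 2.5850) = 110.833 ms/bit
  a = 606 − 110.833 × 2.5850 = 319.500 ms
Then RT(12) = 319.500 + 110.833 × log₂ 12 = 319.500 + 110.833 × 3.5850 ≈ 716.833 ms.

716.8 ms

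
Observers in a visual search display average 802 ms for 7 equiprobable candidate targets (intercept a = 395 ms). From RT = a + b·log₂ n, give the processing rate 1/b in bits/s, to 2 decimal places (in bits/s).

b = (802 − 395)/log₂ 7 = 407/2.8074 = 144.976 ms per bit = 0.14498 s/bit; the reciprocal is 6.898 bits/s.

6.90 bits/s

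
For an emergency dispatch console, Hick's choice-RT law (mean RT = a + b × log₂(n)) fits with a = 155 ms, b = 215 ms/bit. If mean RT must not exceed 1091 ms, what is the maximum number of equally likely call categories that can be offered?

Set 155 + 215·log₂ n ≤ 1091 → log₂ n ≤ (1091 − 155)/215 = 4.3535.
So n ≤ 2^4.3535 = 20.442; the largest integer n is 20.

20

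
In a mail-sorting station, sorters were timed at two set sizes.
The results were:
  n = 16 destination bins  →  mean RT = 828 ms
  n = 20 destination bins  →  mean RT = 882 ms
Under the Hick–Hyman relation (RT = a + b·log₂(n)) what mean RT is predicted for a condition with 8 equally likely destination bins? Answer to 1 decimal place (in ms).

With log₂ n on the abscissa the relation is linear; from the two conditions:
  b = (882 − 828) / (log₂ 20 − log₂ 16) = 54 / (4.3219 − 4) = 167.739 ms/bit
  a = 828 − 167.739 × 4 = 157.043 ms
Then RT(8) = 157.043 + 167.739 × log₂ 8 = 157.043 + 167.739 × 3 ≈ 660.261 ms.

660.3 ms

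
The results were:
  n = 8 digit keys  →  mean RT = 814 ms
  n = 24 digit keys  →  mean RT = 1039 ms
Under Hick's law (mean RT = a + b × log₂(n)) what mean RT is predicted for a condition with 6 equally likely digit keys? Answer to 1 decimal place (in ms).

755.1 ms

Solve the two-equation system in a and b:
  b = (1039 − 814) / (log₂ 24 − log₂ 8) = 225 / (4.5850 − 3) = 141.959 ms/bit
  a = 814 − 141.959 × 3 = 388.122 ms
Then RT(6) = 388.122 + 141.959 × log₂ 6 = 388.122 + 141.959 × 2.5850 ≈ 755.082 ms.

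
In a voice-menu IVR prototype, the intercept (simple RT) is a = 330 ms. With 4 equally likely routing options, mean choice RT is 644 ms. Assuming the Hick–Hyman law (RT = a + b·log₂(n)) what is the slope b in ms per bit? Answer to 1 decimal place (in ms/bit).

b = (644 − 330) / log₂(4) = 314 / 2 = 157.000 ms/bit.

157.0 ms/bit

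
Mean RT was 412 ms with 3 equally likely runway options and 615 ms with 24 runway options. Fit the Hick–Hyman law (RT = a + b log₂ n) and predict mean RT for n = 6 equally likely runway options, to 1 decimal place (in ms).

Fit slope and intercept:
  b = (615 − 412) / (log₂ 24 − log₂ 3) = 203 / (4.5850 − 1.5850) = 67.667 ms/bit
  a = 412 − 67.667 × 1.5850 = 304.751 ms
Then RT(6) = 304.751 + 67.667 × log₂ 6 = 304.751 + 67.667 × 2.5850 ≈ 479.667 ms.

479.7 ms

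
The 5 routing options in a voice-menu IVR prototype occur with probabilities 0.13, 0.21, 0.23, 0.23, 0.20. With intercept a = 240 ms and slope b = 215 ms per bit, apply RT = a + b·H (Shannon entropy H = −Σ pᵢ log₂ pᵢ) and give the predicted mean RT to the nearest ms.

733 ms

Entropy contributions −pᵢ log₂ pᵢ: 0.3826, 0.4728, 0.4877, 0.4877, 0.4644; sum H = 2.2952 bits.
RT = a + bH = 240 + 215·2.2952 = 733.47 ms.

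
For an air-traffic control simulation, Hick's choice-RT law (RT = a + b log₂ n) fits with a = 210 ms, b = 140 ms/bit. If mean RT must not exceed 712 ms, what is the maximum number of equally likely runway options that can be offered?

140·log₂ n ≤ 712 − 210 = 502, giving log₂ n ≤ 3.5857 and n ≤ 12.006. The largest whole number is 12.

12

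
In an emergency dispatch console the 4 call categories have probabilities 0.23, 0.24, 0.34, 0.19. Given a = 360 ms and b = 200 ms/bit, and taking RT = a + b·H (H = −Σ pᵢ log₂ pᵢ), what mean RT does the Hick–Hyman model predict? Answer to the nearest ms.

Entropy contributions −pᵢ log₂ pᵢ: 0.4877, 0.4941, 0.5292, 0.4552; sum H = 1.9662 bits.
RT = a + bH = 360 + 200·1.9662 = 753.24 ms.

753 ms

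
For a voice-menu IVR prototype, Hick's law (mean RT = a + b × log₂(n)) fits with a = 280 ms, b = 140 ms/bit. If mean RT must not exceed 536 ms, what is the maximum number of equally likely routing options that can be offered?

3

Information budget: (536 − 280)/140 = 1.8286 bits, so n ≤ 2^1.8286 = 3.552 → at most 3.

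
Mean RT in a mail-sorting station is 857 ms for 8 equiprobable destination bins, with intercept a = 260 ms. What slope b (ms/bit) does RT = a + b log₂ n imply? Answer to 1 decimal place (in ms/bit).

199.0 ms/bit

log₂(8) = 3 bits.
b = (RT − a)/log₂ n = (857 − 260) / 3 = 199.000 ms/bit.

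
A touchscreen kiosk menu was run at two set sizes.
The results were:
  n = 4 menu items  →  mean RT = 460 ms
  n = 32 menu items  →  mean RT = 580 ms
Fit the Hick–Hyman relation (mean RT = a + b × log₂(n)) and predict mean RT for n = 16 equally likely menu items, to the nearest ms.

Fit slope and intercept:
  b = (580 − 460) / (log₂ 32 − log₂ 4) = 120 / (5 − 2) = 40 ms/bit
  a = 460 − 40 × 2 = 380 ms
Then RT(16) = 380 + 40 × log₂ 16 = 380 + 40 × 4 ≈ 540.000 ms.

540 ms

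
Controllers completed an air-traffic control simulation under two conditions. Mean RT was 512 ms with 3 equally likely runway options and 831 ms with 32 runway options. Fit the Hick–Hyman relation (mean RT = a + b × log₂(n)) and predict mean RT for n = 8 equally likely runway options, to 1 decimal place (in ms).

With log₂ n on the abscissa the relation is linear; from the two conditions:
  b = (831 − 512) / (log₂ 32 − log₂ 3) = 319 / (5 − 1.5850) = 93.410 ms/bit
  a = 512 − 93.410 × 1.5850 = 363.948 ms
Then RT(8) = 363.948 + 93.410 × log₂ 8 = 363.948 + 93.410 × 3 ≈ 644.179 ms.

644.2 ms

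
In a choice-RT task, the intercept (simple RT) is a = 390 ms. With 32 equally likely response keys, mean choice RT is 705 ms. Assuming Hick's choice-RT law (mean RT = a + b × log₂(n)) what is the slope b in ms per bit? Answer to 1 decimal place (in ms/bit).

log₂(32) = 5 bits.
b = (RT − a)/log₂ n = (705 − 390) / 5 = 63.000 ms/bit.

63.0 ms/bit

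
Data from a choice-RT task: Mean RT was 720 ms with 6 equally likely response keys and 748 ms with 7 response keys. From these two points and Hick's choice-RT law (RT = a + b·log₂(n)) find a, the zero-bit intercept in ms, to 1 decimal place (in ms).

b = (RT₂ − RT₁)/(log₂ n₂ − log₂ n₁) = (748 − 720)/(2.8074 − 2.5850) = 125.904 ms/bit.
a = RT₁ − b·log₂ n₁ = 720 − 125.904 × 2.5850 = 394.544 ms.

394.5 ms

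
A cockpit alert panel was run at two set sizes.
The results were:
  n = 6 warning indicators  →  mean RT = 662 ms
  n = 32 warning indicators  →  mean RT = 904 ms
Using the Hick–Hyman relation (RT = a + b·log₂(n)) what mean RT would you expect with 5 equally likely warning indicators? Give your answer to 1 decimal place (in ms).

Fit slope and intercept:
  b = (904 − 662) / (log₂ 32 − log₂ 6) = 242 / (5 − 2.5850) = 100.205 ms/bit
  a = 662 − 100.205 × 2.5850 = 402.973 ms
Then RT(5) = 402.973 + 100.205 × log₂ 5 = 402.973 + 100.205 × 2.3219 ≈ 635.643 ms.

635.6 ms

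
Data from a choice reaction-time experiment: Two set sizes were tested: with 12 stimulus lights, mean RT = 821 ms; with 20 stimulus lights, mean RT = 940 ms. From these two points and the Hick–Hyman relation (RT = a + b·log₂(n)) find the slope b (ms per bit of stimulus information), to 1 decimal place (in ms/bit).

161.5 ms/bit

b = (RT₂ − RT₁)/(log₂ n₂ − log₂ n₁) = (940 − 821)/(4.3219 − 3.5850) = 161.473 ms/bit.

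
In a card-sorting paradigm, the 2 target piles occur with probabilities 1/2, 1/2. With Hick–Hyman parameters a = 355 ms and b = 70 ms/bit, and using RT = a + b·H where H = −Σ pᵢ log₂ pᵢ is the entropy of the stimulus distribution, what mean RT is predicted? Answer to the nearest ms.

H = −Σ pᵢ log₂ pᵢ = 0.5·1 + 0.5·1 = 1.000 bits.
RT = 355 + 70 × 1.000 = 425.00 ms.

425 ms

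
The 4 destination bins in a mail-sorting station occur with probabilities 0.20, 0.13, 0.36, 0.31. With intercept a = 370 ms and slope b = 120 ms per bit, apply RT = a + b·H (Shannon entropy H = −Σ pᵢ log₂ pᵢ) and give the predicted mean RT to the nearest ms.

598 ms

Entropy contributions −pᵢ log₂ pᵢ: 0.4644, 0.3826, 0.5306, 0.5238; sum H = 1.9014 bits.
RT = a + bH = 370 + 120·1.9014 = 598.17 ms.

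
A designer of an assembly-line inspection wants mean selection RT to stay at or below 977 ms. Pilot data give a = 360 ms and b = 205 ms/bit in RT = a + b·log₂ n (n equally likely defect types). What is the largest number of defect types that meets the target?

8

205·log₂ n ≤ 977 − 360 = 617, giving log₂ n ≤ 3.0098 and n ≤ 8.054. The largest whole number is 8.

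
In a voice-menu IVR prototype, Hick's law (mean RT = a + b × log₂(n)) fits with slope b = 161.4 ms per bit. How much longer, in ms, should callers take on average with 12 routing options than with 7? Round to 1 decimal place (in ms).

Only the slope matters, since a is common to both: ΔRT = b·log₂(n₂/n₁).
log₂(12) − log₂(7) = 3.5850 − 2.8074 = 0.7776.
ΔRT = 161.4 × 0.7776 = 125.506 ms.

125.5 ms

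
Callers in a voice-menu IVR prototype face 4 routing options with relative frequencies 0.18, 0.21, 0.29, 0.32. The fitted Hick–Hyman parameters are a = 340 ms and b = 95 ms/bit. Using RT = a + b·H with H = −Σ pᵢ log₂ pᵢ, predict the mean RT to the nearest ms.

526 ms

Entropy contributions −pᵢ log₂ pᵢ: 0.4453, 0.4728, 0.5179, 0.5260; sum H = 1.9621 bits.
RT = a + bH = 340 + 95·1.9621 = 526.40 ms.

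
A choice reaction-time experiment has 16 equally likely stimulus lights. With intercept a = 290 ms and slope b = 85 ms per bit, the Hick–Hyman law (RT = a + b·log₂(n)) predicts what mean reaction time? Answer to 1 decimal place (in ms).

log₂(16) = 4 bits, so RT = 290 + 85 × 4 ≈ 630.000 ms.

630.0 ms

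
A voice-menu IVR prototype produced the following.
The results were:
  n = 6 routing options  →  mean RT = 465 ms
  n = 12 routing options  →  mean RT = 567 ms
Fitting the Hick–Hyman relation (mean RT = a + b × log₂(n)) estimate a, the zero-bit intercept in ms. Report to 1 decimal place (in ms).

201.3 ms

Slope: b = (567 − 465) / (log₂ 12 − log₂ 6) = 102/1.0000 = 102.000 ms/bit.
Intercept: a = 465 − 102.000·log₂(6) = 201.334 ms.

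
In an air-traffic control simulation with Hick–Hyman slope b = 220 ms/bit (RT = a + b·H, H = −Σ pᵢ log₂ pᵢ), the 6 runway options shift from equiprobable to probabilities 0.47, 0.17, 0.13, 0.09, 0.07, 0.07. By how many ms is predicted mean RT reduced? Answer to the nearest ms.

89 ms

The RT saving is b·ΔH. Equiprobable H₀ = log₂(6) = 2.5850 bits; with the given probabilities H = 2.1790 bits.
b·(H₀ − H) = 220 × (2.5850 − 2.1790) = 89.32 ms.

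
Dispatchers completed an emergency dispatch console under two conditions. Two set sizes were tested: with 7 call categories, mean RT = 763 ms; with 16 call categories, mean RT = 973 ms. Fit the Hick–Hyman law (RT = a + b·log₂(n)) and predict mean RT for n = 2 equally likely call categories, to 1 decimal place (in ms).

With log₂ n on the abscissa the relation is linear; from the two conditions:
  b = (973 − 763) / (log₂ 16 − log₂ 7) = 210 / (4 − 2.8074) = 176.079 ms/bit
  a = 763 − 176.079 × 2.8074 = 268.683 ms
Then RT(2) = 268.683 + 176.079 × log₂ 2 = 268.683 + 176.079 × 1 ≈ 444.762 ms.

444.8 ms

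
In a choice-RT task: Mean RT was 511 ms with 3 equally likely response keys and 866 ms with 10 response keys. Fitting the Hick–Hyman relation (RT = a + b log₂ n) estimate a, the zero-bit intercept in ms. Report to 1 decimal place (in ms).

b = (RT₂ − RT₁)/(log₂ n₂ − log₂ n₁) = (866 − 511)/(3.3219 − 1.5850) = 204.379 ms/bit.
a = RT₁ − b·log₂ n₁ = 511 − 204.379 × 1.5850 = 187.066 ms.

187.1 ms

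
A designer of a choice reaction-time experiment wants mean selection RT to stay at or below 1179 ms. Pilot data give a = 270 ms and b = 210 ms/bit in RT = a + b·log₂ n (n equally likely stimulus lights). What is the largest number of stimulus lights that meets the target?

20

210·log₂ n ≤ 1179 − 270 = 909, giving log₂ n ≤ 4.3286 and n ≤ 20.092. The largest whole number is 20.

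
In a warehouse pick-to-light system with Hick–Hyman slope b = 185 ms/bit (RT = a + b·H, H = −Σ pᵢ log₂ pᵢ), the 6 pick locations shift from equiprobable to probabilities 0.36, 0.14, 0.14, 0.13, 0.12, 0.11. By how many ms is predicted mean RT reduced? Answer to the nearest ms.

The RT saving is b·ΔH. Equiprobable H₀ = log₂(6) = 2.5850 bits; with the given probabilities H = 2.4248 bits.
b·(H₀ − H) = 185 × (2.5850 − 2.4248) = 29.62 ms.

30 ms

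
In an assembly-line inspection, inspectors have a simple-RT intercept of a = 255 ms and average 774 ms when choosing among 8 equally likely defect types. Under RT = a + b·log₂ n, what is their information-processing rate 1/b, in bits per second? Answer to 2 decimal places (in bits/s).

5.78 bits/s

Choice component = 774 − 255 = 519 ms over log₂(8) = 3 bits.
b = 519 / 3 = 173.000 ms/bit, so 1/b = 5.780 bits/s.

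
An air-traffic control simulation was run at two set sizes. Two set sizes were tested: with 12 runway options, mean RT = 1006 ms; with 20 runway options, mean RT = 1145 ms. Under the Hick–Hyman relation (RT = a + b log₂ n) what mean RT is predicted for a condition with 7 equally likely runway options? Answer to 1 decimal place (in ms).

With log₂ n on the abscissa the relation is linear; from the two conditions:
  b = (1145 − 1006) / (log₂ 20 − log₂ 12) = 139 / (4.3219 − 3.5850) = 188.611 ms/bit
  a = 1006 − 188.611 × 3.5850 = 329.836 ms
Then RT(7) = 329.836 + 188.611 × log₂ 7 = 329.836 + 188.611 × 2.8074 ≈ 859.334 ms.

859.3 ms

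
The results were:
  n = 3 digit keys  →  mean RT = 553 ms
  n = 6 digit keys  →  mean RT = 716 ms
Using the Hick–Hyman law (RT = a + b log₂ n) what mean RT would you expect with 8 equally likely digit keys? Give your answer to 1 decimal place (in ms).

783.7 ms

Fit slope and intercept:
  b = (716 − 553) / (log₂ 6 − log₂ 3) = 163 / (2.5850 − 1.5850) = 163.000 ms/bit
  a = 553 − 163.000 × 1.5850 = 294.651 ms
Then RT(8) = 294.651 + 163.000 × log₂ 8 = 294.651 + 163.000 × 3 ≈ 783.651 ms.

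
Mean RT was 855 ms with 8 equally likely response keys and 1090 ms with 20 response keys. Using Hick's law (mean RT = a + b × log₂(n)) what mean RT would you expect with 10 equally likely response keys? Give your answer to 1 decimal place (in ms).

912.2 ms

RT is linear in log₂ n, so two points fix the line:
  b = (1090 − 855) / (log₂ 20 − log₂ 8) = 235 / (4.3219 − 3) = 177.771 ms/bit
  a = 855 − 177.771 × 3 = 321.688 ms
Then RT(10) = 321.688 + 177.771 × log₂ 10 = 321.688 + 177.771 × 3.3219 ≈ 912.229 ms.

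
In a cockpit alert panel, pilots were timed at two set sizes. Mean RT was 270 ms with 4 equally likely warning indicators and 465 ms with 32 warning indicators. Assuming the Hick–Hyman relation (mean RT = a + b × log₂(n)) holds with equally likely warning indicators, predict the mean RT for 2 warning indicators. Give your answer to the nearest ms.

RT is linear in log₂ n, so two points fix the line:
  b = (465 − 270) / (log₂ 32 − log₂ 4) = 195 / (5 − 2) = 65 ms/bit
  a = 270 − 65 × 2 = 140 ms
Then RT(2) = 140 + 65 × log₂ 2 = 140 + 65 × 1 ≈ 205.000 ms.

205 ms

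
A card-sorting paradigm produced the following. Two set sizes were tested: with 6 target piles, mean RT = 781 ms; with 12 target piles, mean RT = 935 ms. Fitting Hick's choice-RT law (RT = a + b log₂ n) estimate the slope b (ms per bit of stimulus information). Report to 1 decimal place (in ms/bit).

154.0 ms/bit

Slope: b = (935 − 781) / (log₂ 12 − log₂ 6) = 154/1.0000 = 154.000 ms/bit.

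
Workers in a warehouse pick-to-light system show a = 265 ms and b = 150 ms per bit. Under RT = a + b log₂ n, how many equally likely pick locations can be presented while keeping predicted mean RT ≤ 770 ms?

Information budget: (770 − 265)/150 = 3.3667 bits, so n ≤ 2^3.3667 = 10.315 → at most 10.

10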